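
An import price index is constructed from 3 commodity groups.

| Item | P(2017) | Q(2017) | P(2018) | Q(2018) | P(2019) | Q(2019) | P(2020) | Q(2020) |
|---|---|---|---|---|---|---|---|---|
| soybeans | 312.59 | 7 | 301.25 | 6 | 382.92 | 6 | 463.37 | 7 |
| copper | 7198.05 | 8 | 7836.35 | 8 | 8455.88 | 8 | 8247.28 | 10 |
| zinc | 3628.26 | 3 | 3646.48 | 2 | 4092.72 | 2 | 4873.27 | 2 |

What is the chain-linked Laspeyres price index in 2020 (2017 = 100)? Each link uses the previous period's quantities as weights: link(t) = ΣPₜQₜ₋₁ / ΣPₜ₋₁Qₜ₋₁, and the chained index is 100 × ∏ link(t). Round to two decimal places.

117.22

Link 2017→2018:
ΣP(2018)Q(2017) = 301.25×7 + 7836.35×8 + 3646.48×3 = 2108.75 + 62690.8 + 10939.44 = 75738.99
ΣP(2017)Q(2017) = 312.59×7 + 7198.05×8 + 3628.26×3 = 2188.13 + 57584.4 + 10884.78 = 70657.31
link = 75738.99/70657.31 = 1.071920
Link 2018→2019:
ΣP(2019)Q(2018) = 382.92×6 + 8455.88×8 + 4092.72×2 = 2297.52 + 67647.04 + 8185.44 = 78130
ΣP(2018)Q(2018) = 301.25×6 + 7836.35×8 + 3646.48×2 = 1807.5 + 62690.8 + 7292.96 = 71791.26
link = 78130/71791.26 = 1.088294
Link 2019→2020:
ΣP(2020)Q(2019) = 463.37×6 + 8247.28×8 + 4873.27×2 = 2780.22 + 65978.24 + 9746.54 = 78505
ΣP(2019)Q(2019) = 382.92×6 + 8455.88×8 + 4092.72×2 = 2297.52 + 67647.04 + 8185.44 = 78130
link = 78505/78130 = 1.004800
Chained index = 100 × 1.071920 × 1.088294 × 1.004800 = 117.2163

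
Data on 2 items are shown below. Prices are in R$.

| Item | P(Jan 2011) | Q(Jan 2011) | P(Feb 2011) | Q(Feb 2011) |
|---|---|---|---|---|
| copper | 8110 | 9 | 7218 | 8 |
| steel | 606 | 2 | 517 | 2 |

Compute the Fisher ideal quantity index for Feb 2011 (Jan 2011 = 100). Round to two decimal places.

89.07

Laspeyres component (base-period weights):
ΣP(Jan 2011)Q(Feb 2011) = 8110×8 + 606×2 = 64880 + 1212 = 66092
ΣP(Jan 2011)Q(Jan 2011) = 8110×9 + 606×2 = 72990 + 1212 = 74202
L = 66092 / 74202 × 100 = 89.0704
Paasche component (current-period weights):
ΣP(Feb 2011)Q(Feb 2011) = 7218×8 + 517×2 = 57744 + 1034 = 58778
ΣP(Feb 2011)Q(Jan 2011) = 7218×9 + 517×2 = 64962 + 1034 = 65996
P = 58778 / 65996 × 100 = 89.0630
Fisher = √(L × P) = √(89.0704 × 89.0630) = 89.0667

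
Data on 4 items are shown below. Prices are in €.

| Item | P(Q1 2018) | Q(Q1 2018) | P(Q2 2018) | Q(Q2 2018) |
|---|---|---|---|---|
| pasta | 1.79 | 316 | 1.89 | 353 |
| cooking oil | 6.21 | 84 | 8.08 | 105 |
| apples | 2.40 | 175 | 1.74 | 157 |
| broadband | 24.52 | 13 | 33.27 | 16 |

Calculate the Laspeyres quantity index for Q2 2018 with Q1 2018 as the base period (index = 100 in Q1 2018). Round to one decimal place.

112.4

Laspeyres quantity index uses base-period prices as weights.
ΣP(Q1 2018)·Q(Q2 2018) = 1.79×353 + 6.21×105 + 2.40×157 + 24.52×16 = 631.87 + 652.05 + 376.8 + 392.32 = 2053.04
ΣP(Q1 2018)·Q(Q1 2018) = 1.79×316 + 6.21×84 + 2.40×175 + 24.52×13 = 565.64 + 521.64 + 420 + 318.76 = 1826.04
Index = 2053.04 / 1826.04 × 100 = 112.4313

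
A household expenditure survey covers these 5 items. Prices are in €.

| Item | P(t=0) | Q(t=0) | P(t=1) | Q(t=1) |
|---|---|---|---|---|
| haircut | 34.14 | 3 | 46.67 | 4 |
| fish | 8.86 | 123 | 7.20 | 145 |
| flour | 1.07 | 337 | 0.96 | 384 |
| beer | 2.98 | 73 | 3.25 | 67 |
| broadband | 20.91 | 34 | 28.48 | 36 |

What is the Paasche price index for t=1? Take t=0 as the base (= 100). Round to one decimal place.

Paasche price index uses current-period quantities as weights.
ΣP(t=1)·Q(t=1) = 46.67×4 + 7.20×145 + 0.96×384 + 3.25×67 + 28.48×36 = 186.68 + 1044 + 368.64 + 217.75 + 1025.28 = 2842.35
ΣP(t=0)·Q(t=1) = 34.14×4 + 8.86×145 + 1.07×384 + 2.98×67 + 20.91×36 = 136.56 + 1284.7 + 410.88 + 199.66 + 752.76 = 2784.56
Index = 2842.35 / 2784.56 × 100 = 102.0754

102.1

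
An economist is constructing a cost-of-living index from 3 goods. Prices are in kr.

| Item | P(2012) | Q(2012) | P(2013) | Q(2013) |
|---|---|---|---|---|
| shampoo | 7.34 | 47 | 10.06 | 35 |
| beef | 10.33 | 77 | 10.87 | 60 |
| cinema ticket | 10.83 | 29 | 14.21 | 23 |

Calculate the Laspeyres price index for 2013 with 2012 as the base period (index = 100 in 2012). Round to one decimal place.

Laspeyres price index uses base-period quantities as weights.
ΣP(2013)·Q(2012) = 10.06×47 + 10.87×77 + 14.21×29 = 472.82 + 836.99 + 412.09 = 1721.9
ΣP(2012)·Q(2012) = 7.34×47 + 10.33×77 + 10.83×29 = 344.98 + 795.41 + 314.07 = 1454.46
Index = 1721.9 / 1454.46 × 100 = 118.3876

118.4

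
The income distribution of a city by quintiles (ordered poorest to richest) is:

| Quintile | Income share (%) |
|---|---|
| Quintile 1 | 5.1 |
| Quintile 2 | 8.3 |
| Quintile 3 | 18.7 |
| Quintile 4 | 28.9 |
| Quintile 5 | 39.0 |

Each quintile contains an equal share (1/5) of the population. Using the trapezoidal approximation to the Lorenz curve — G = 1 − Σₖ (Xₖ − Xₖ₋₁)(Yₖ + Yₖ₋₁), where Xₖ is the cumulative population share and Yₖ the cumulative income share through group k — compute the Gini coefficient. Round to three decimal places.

Cumulative income shares Yₖ: 0.0510, 0.1340, 0.3210, 0.6100, 1.0000
Σ (Xₖ−Xₖ₋₁)(Yₖ+Yₖ₋₁) = (1/5)(0.0510+0.0000) + (1/5)(0.1340+0.0510) + (1/5)(0.3210+0.1340) + (1/5)(0.6100+0.3210) + (1/5)(1.0000+0.6100)
  = 0.0102 + 0.0370 + 0.0910 + 0.1862 + 0.3220 = 0.6464
G = 1 − 0.6464 = 0.3536

0.354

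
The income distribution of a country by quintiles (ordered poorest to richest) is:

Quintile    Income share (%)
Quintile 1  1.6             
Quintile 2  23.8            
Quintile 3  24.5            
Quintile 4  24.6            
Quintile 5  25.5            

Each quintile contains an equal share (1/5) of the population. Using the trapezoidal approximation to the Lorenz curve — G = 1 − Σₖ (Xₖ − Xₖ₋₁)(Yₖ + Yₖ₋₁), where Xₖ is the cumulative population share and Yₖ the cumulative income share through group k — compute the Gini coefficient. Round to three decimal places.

Cumulative income shares Yₖ: 0.0160, 0.2540, 0.4990, 0.7450, 1.0000
Σ (Xₖ−Xₖ₋₁)(Yₖ+Yₖ₋₁) = (1/5)(0.0160+0.0000) + (1/5)(0.2540+0.0160) + (1/5)(0.4990+0.2540) + (1/5)(0.7450+0.4990) + (1/5)(1.0000+0.7450)
  = 0.0032 + 0.0540 + 0.1506 + 0.2488 + 0.3490 = 0.8056
G = 1 − 0.8056 = 0.1944

0.194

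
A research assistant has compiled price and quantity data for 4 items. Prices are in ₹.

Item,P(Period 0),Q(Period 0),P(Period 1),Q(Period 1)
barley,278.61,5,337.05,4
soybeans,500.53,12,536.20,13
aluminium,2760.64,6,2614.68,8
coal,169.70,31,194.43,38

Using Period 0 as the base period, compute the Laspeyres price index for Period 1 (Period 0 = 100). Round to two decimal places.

Laspeyres price index uses base-period quantities as weights.
ΣP(Period 1)·Q(Period 0) = 337.05×5 + 536.20×12 + 2614.68×6 + 194.43×31 = 1685.25 + 6434.4 + 15688.08 + 6027.33 = 29835.06
ΣP(Period 0)·Q(Period 0) = 278.61×5 + 500.53×12 + 2760.64×6 + 169.70×31 = 1393.05 + 6006.36 + 16563.84 + 5260.7 = 29223.95
Index = 29835.06 / 29223.95 × 100 = 102.0911

102.09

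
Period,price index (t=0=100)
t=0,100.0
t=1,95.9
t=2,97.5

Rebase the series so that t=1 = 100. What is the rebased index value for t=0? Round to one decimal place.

104.3

Rebased(t=0) = 100.0 / 95.9 × 100 = 104.2753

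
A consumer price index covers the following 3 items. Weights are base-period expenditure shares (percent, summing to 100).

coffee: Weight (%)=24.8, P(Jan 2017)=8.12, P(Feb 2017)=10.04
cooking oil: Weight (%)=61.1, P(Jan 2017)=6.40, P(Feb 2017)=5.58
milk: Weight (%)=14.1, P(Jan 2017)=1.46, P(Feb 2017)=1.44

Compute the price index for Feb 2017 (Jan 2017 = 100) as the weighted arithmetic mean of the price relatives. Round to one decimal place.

coffee: 24.8 × (10.04/8.12) = 24.8 × 1.236453 = 30.6640
cooking oil: 61.1 × (5.58/6.40) = 61.1 × 0.871875 = 53.2716
milk: 14.1 × (1.44/1.46) = 14.1 × 0.986301 = 13.9068
Index = Σ wᵢ·(p₁ᵢ/p₀ᵢ) = 30.6640 + 53.2716 + 13.9068 = 97.8425

97.8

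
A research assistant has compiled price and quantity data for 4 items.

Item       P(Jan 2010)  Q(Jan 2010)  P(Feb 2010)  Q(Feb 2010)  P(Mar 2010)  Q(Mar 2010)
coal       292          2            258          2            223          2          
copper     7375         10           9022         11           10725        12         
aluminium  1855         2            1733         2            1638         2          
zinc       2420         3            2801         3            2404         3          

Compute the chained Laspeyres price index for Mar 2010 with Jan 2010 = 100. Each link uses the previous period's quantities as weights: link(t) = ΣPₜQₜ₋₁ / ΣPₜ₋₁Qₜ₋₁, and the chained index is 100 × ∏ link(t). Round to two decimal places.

Link Jan 2010→Feb 2010:
ΣP(Feb 2010)Q(Jan 2010) = 258×2 + 9022×10 + 1733×2 + 2801×3 = 516 + 90220 + 3466 + 8403 = 102605
ΣP(Jan 2010)Q(Jan 2010) = 292×2 + 7375×10 + 1855×2 + 2420×3 = 584 + 73750 + 3710 + 7260 = 85304
link = 102605/85304 = 1.202816
Link Feb 2010→Mar 2010:
ΣP(Mar 2010)Q(Feb 2010) = 223×2 + 10725×11 + 1638×2 + 2404×3 = 446 + 117975 + 3276 + 7212 = 128909
ΣP(Feb 2010)Q(Feb 2010) = 258×2 + 9022×11 + 1733×2 + 2801×3 = 516 + 99242 + 3466 + 8403 = 111627
link = 128909/111627 = 1.154819
Chained index = 100 × 1.202816 × 1.154819 = 138.9035

138.90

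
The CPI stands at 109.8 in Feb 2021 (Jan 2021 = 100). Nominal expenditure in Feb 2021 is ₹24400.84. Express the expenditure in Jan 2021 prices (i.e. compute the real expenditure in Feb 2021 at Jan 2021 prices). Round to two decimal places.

Real = Nominal ÷ (Index/100) = 24400.84 ÷ (109.8/100)
     = 24400.84 ÷ 1.098 = 22222.9872

22222.99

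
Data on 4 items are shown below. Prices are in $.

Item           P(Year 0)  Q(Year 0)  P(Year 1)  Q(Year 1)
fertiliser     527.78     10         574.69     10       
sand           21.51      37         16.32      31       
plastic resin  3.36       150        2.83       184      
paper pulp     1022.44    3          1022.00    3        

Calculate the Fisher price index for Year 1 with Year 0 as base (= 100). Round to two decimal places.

102.10

Laspeyres component (base-period weights):
ΣP(Year 1)Q(Year 0) = 574.69×10 + 16.32×37 + 2.83×150 + 1022.00×3 = 5746.9 + 603.84 + 424.5 + 3066 = 9841.24
ΣP(Year 0)Q(Year 0) = 527.78×10 + 21.51×37 + 3.36×150 + 1022.44×3 = 5277.8 + 795.87 + 504 + 3067.32 = 9644.99
L = 9841.24 / 9644.99 × 100 = 102.0347
Paasche component (current-period weights):
ΣP(Year 1)Q(Year 1) = 574.69×10 + 16.32×31 + 2.83×184 + 1022.00×3 = 5746.9 + 505.92 + 520.72 + 3066 = 9839.54
ΣP(Year 0)Q(Year 1) = 527.78×10 + 21.51×31 + 3.36×184 + 1022.44×3 = 5277.8 + 666.81 + 618.24 + 3067.32 = 9630.17
P = 9839.54 / 9630.17 × 100 = 102.1741
Fisher = √(L × P) = √(102.0347 × 102.1741) = 102.1044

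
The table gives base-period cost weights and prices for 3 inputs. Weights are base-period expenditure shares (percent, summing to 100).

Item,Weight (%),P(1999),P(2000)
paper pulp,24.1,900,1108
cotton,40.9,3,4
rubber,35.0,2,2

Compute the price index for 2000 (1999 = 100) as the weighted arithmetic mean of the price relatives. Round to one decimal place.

paper pulp: 24.1 × (1108/900) = 24.1 × 1.231111 = 29.6698
cotton: 40.9 × (4/3) = 40.9 × 1.333333 = 54.5333
rubber: 35.0 × (2/2) = 35.0 × 1.000000 = 35.0000
Index = Σ wᵢ·(p₁ᵢ/p₀ᵢ) = 29.6698 + 54.5333 + 35.0000 = 119.2031

119.2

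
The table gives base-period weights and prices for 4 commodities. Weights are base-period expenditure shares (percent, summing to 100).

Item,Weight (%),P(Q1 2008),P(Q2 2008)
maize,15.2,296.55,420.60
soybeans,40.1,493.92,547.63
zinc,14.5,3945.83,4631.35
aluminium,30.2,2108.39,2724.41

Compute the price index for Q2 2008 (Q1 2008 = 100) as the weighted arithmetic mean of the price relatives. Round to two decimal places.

122.06

maize: 15.2 × (420.60/296.55) = 15.2 × 1.418311 = 21.5583
soybeans: 40.1 × (547.63/493.92) = 40.1 × 1.108742 = 44.4606
zinc: 14.5 × (4631.35/3945.83) = 14.5 × 1.173733 = 17.0191
aluminium: 30.2 × (2724.41/2108.39) = 30.2 × 1.292176 = 39.0237
Index = Σ wᵢ·(p₁ᵢ/p₀ᵢ) = 21.5583 + 44.4606 + 17.0191 + 39.0237 = 122.0617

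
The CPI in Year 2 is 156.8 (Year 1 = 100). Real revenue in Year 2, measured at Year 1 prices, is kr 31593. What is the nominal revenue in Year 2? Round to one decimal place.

Nominal = Real × (Index/100) = 31593 × (156.8/100)
        = 31593 × 1.568 = 49537.8240

49537.8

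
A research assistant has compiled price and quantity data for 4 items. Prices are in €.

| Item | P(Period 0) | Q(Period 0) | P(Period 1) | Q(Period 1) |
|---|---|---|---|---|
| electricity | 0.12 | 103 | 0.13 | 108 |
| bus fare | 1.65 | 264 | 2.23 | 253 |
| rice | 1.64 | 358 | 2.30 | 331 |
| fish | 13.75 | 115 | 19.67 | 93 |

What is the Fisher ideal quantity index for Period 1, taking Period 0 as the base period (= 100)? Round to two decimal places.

Laspeyres component (base-period weights):
ΣP(Period 0)Q(Period 1) = 0.12×108 + 1.65×253 + 1.64×331 + 13.75×93 = 12.96 + 417.45 + 542.84 + 1278.75 = 2252
ΣP(Period 0)Q(Period 0) = 0.12×103 + 1.65×264 + 1.64×358 + 13.75×115 = 12.36 + 435.6 + 587.12 + 1581.25 = 2616.33
L = 2252 / 2616.33 × 100 = 86.0748
Paasche component (current-period weights):
ΣP(Period 1)Q(Period 1) = 0.13×108 + 2.23×253 + 2.30×331 + 19.67×93 = 14.04 + 564.19 + 761.3 + 1829.31 = 3168.84
ΣP(Period 1)Q(Period 0) = 0.13×103 + 2.23×264 + 2.30×358 + 19.67×115 = 13.39 + 588.72 + 823.4 + 2262.05 = 3687.56
P = 3168.84 / 3687.56 × 100 = 85.9332
Fisher = √(L × P) = √(86.0748 × 85.9332) = 86.0040

86.00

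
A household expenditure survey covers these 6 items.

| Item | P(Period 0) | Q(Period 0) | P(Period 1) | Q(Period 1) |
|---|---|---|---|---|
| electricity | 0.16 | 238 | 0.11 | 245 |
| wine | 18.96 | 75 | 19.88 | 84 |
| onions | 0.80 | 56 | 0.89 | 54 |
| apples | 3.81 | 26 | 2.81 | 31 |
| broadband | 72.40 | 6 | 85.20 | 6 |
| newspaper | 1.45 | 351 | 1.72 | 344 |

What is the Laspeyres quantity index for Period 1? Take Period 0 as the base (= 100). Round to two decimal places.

107.03

Laspeyres quantity index uses base-period prices as weights.
ΣP(Period 0)·Q(Period 1) = 0.16×245 + 18.96×84 + 0.80×54 + 3.81×31 + 72.40×6 + 1.45×344 = 39.2 + 1592.64 + 43.2 + 118.11 + 434.4 + 498.8 = 2726.35
ΣP(Period 0)·Q(Period 0) = 0.16×238 + 18.96×75 + 0.80×56 + 3.81×26 + 72.40×6 + 1.45×351 = 38.08 + 1422 + 44.8 + 99.06 + 434.4 + 508.95 = 2547.29
Index = 2726.35 / 2547.29 × 100 = 107.0294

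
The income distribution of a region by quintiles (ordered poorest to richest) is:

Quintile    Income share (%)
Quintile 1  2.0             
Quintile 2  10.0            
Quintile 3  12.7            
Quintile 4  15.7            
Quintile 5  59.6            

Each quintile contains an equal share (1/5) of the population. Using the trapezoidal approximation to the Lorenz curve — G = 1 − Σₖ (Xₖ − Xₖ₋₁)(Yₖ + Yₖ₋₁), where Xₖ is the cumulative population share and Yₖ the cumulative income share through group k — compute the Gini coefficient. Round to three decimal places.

Cumulative income shares Yₖ: 0.0200, 0.1200, 0.2470, 0.4040, 1.0000
Σ (Xₖ−Xₖ₋₁)(Yₖ+Yₖ₋₁) = (1/5)(0.0200+0.0000) + (1/5)(0.1200+0.0200) + (1/5)(0.2470+0.1200) + (1/5)(0.4040+0.2470) + (1/5)(1.0000+0.4040)
  = 0.0040 + 0.0280 + 0.0734 + 0.1302 + 0.2808 = 0.5164
G = 1 − 0.5164 = 0.4836

0.484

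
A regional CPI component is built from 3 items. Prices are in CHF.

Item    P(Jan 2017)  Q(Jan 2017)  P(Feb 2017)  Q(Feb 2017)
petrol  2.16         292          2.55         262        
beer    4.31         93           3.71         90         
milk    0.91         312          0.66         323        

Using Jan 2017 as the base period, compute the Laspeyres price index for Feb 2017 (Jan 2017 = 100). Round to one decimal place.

Laspeyres price index uses base-period quantities as weights.
ΣP(Feb 2017)·Q(Jan 2017) = 2.55×292 + 3.71×93 + 0.66×312 = 744.6 + 345.03 + 205.92 = 1295.55
ΣP(Jan 2017)·Q(Jan 2017) = 2.16×292 + 4.31×93 + 0.91×312 = 630.72 + 400.83 + 283.92 = 1315.47
Index = 1295.55 / 1315.47 × 100 = 98.4857

98.5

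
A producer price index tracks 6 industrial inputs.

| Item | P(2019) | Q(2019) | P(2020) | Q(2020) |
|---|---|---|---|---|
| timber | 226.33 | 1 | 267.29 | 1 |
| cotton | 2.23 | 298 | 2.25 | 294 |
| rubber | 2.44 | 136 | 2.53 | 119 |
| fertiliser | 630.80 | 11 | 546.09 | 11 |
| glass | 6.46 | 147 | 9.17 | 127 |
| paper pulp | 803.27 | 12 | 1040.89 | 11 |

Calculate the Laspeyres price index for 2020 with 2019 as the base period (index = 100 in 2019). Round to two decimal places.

Laspeyres price index uses base-period quantities as weights.
ΣP(2020)·Q(2019) = 267.29×1 + 2.25×298 + 2.53×136 + 546.09×11 + 9.17×147 + 1040.89×12 = 267.29 + 670.5 + 344.08 + 6006.99 + 1347.99 + 12490.68 = 21127.53
ΣP(2019)·Q(2019) = 226.33×1 + 2.23×298 + 2.44×136 + 630.80×11 + 6.46×147 + 803.27×12 = 226.33 + 664.54 + 331.84 + 6938.8 + 949.62 + 9639.24 = 18750.37
Index = 21127.53 / 18750.37 × 100 = 112.6779

112.68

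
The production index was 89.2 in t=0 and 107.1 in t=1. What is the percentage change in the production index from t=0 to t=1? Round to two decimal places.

Change = (107.1 − 89.2) / 89.2 × 100
       = 17.9 / 89.2 × 100 = 20.0673%

20.07%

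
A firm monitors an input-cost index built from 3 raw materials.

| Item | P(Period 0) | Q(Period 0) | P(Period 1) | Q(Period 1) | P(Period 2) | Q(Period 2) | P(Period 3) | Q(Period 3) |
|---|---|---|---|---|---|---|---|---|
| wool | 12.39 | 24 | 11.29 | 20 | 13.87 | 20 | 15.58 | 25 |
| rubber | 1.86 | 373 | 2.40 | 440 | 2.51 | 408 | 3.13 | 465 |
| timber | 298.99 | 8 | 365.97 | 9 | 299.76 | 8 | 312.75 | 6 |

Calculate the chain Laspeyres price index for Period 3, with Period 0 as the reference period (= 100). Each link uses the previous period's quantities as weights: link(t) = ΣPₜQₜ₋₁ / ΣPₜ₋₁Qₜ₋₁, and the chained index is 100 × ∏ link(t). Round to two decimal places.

119.30

Link Period 0→Period 1:
ΣP(Period 1)Q(Period 0) = 11.29×24 + 2.40×373 + 365.97×8 = 270.96 + 895.2 + 2927.76 = 4093.92
ΣP(Period 0)Q(Period 0) = 12.39×24 + 1.86×373 + 298.99×8 = 297.36 + 693.78 + 2391.92 = 3383.06
link = 4093.92/3383.06 = 1.210123
Link Period 1→Period 2:
ΣP(Period 2)Q(Period 1) = 13.87×20 + 2.51×440 + 299.76×9 = 277.4 + 1104.4 + 2697.84 = 4079.64
ΣP(Period 1)Q(Period 1) = 11.29×20 + 2.40×440 + 365.97×9 = 225.8 + 1056 + 3293.73 = 4575.53
link = 4079.64/4575.53 = 0.891621
Link Period 2→Period 3:
ΣP(Period 3)Q(Period 2) = 15.58×20 + 3.13×408 + 312.75×8 = 311.6 + 1277.04 + 2502 = 4090.64
ΣP(Period 2)Q(Period 2) = 13.87×20 + 2.51×408 + 299.76×8 = 277.4 + 1024.08 + 2398.08 = 3699.56
link = 4090.64/3699.56 = 1.105710
Chained index = 100 × 1.210123 × 0.891621 × 1.105710 = 119.3030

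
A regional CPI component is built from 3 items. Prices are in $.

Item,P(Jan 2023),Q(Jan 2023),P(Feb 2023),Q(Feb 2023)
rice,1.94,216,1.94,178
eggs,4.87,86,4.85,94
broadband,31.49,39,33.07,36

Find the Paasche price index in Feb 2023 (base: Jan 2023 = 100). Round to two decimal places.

102.84

Paasche price index uses current-period quantities as weights.
ΣP(Feb 2023)·Q(Feb 2023) = 1.94×178 + 4.85×94 + 33.07×36 = 345.32 + 455.9 + 1190.52 = 1991.74
ΣP(Jan 2023)·Q(Feb 2023) = 1.94×178 + 4.87×94 + 31.49×36 = 345.32 + 457.78 + 1133.64 = 1936.74
Index = 1991.74 / 1936.74 × 100 = 102.8398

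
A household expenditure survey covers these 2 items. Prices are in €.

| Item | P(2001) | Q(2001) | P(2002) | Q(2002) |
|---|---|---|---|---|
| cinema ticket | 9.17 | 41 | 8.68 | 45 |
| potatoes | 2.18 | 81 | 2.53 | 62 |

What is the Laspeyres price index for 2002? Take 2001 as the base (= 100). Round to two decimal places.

Laspeyres price index uses base-period quantities as weights.
ΣP(2002)·Q(2001) = 8.68×41 + 2.53×81 = 355.88 + 204.93 = 560.81
ΣP(2001)·Q(2001) = 9.17×41 + 2.18×81 = 375.97 + 176.58 = 552.55
Index = 560.81 / 552.55 × 100 = 101.4949

101.49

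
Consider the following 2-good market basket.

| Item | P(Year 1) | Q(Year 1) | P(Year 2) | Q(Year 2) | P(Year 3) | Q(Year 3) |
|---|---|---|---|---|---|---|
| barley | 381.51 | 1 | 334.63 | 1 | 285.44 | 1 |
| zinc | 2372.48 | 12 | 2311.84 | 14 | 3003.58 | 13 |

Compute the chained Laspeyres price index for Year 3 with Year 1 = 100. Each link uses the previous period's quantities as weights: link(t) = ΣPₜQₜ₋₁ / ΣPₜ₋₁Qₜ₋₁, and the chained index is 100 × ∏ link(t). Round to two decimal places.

125.99

Link Year 1→Year 2:
ΣP(Year 2)Q(Year 1) = 334.63×1 + 2311.84×12 = 334.63 + 27742.08 = 28076.71
ΣP(Year 1)Q(Year 1) = 381.51×1 + 2372.48×12 = 381.51 + 28469.76 = 28851.27
link = 28076.71/28851.27 = 0.973153
Link Year 2→Year 3:
ΣP(Year 3)Q(Year 2) = 285.44×1 + 3003.58×14 = 285.44 + 42050.12 = 42335.56
ΣP(Year 2)Q(Year 2) = 334.63×1 + 2311.84×14 = 334.63 + 32365.76 = 32700.39
link = 42335.56/32700.39 = 1.294650
Chained index = 100 × 0.973153 × 1.294650 = 125.9893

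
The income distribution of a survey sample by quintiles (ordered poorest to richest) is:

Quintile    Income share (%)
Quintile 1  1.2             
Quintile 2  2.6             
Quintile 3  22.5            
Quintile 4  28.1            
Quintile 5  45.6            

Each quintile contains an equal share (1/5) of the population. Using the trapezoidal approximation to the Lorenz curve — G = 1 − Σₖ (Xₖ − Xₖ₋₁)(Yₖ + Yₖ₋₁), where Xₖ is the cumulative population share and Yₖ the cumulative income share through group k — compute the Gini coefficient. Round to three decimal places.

Cumulative income shares Yₖ: 0.0120, 0.0380, 0.2630, 0.5440, 1.0000
Σ (Xₖ−Xₖ₋₁)(Yₖ+Yₖ₋₁) = (1/5)(0.0120+0.0000) + (1/5)(0.0380+0.0120) + (1/5)(0.2630+0.0380) + (1/5)(0.5440+0.2630) + (1/5)(1.0000+0.5440)
  = 0.0024 + 0.0100 + 0.0602 + 0.1614 + 0.3088 = 0.5428
G = 1 − 0.5428 = 0.4572

0.457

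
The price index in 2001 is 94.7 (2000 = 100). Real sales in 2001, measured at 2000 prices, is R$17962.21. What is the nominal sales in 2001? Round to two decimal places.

17010.21

Nominal = Real × (Index/100) = 17962.21 × (94.7/100)
        = 17962.21 × 0.947 = 17010.2129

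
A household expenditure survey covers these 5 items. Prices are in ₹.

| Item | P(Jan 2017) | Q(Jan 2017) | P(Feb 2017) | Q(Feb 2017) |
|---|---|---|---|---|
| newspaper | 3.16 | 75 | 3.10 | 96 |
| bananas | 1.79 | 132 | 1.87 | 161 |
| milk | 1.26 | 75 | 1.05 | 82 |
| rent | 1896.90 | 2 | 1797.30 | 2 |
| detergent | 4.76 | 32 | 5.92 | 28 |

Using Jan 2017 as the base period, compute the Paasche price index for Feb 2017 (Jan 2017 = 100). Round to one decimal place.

96.2

Paasche price index uses current-period quantities as weights.
ΣP(Feb 2017)·Q(Feb 2017) = 3.10×96 + 1.87×161 + 1.05×82 + 1797.30×2 + 5.92×28 = 297.6 + 301.07 + 86.1 + 3594.6 + 165.76 = 4445.13
ΣP(Jan 2017)·Q(Feb 2017) = 3.16×96 + 1.79×161 + 1.26×82 + 1896.90×2 + 4.76×28 = 303.36 + 288.19 + 103.32 + 3793.8 + 133.28 = 4621.95
Index = 4445.13 / 4621.95 × 100 = 96.1743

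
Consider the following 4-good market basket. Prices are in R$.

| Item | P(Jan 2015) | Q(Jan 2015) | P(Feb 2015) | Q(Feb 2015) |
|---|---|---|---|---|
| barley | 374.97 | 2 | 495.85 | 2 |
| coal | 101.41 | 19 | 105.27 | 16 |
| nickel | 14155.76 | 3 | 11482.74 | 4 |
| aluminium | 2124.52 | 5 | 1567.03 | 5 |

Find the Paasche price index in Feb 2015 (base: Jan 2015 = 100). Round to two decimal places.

81.07

Paasche price index uses current-period quantities as weights.
ΣP(Feb 2015)·Q(Feb 2015) = 495.85×2 + 105.27×16 + 11482.74×4 + 1567.03×5 = 991.7 + 1684.32 + 45930.96 + 7835.15 = 56442.13
ΣP(Jan 2015)·Q(Feb 2015) = 374.97×2 + 101.41×16 + 14155.76×4 + 2124.52×5 = 749.94 + 1622.56 + 56623.04 + 10622.6 = 69618.14
Index = 56442.13 / 69618.14 × 100 = 81.0739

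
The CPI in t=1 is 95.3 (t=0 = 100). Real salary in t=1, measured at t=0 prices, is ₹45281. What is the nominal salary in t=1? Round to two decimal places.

Nominal = Real × (Index/100) = 45281 × (95.3/100)
        = 45281 × 0.953 = 43152.7930

43152.79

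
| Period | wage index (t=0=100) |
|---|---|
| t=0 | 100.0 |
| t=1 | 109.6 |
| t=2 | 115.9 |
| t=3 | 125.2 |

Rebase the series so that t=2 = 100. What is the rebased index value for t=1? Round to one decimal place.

94.6

Rebased(t=1) = 109.6 / 115.9 × 100 = 94.5643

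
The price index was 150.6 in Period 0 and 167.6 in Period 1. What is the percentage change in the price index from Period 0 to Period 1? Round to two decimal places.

Change = (167.6 − 150.6) / 150.6 × 100
       = 17.0 / 150.6 × 100 = 11.2882%

11.29%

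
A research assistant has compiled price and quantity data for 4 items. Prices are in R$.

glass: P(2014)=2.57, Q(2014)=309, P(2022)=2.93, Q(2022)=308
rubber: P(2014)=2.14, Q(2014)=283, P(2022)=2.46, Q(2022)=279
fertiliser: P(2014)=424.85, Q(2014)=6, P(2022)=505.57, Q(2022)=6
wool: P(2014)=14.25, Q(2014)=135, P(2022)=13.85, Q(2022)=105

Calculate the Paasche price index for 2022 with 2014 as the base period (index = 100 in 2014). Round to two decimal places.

Paasche price index uses current-period quantities as weights.
ΣP(2022)·Q(2022) = 2.93×308 + 2.46×279 + 505.57×6 + 13.85×105 = 902.44 + 686.34 + 3033.42 + 1454.25 = 6076.45
ΣP(2014)·Q(2022) = 2.57×308 + 2.14×279 + 424.85×6 + 14.25×105 = 791.56 + 597.06 + 2549.1 + 1496.25 = 5433.97
Index = 6076.45 / 5433.97 × 100 = 111.8234

111.82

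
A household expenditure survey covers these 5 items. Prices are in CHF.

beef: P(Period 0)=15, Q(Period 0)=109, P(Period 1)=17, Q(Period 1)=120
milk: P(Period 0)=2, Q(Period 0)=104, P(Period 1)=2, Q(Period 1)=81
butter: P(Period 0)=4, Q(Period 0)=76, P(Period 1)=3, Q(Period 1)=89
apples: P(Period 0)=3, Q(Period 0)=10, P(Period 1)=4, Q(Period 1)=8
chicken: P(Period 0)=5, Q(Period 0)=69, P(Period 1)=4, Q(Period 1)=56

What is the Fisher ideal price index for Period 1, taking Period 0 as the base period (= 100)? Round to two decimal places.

Laspeyres component (base-period weights):
ΣP(Period 1)Q(Period 0) = 17×109 + 2×104 + 3×76 + 4×10 + 4×69 = 1853 + 208 + 228 + 40 + 276 = 2605
ΣP(Period 0)Q(Period 0) = 15×109 + 2×104 + 4×76 + 3×10 + 5×69 = 1635 + 208 + 304 + 30 + 345 = 2522
L = 2605 / 2522 × 100 = 103.2910
Paasche component (current-period weights):
ΣP(Period 1)Q(Period 1) = 17×120 + 2×81 + 3×89 + 4×8 + 4×56 = 2040 + 162 + 267 + 32 + 224 = 2725
ΣP(Period 0)Q(Period 1) = 15×120 + 2×81 + 4×89 + 3×8 + 5×56 = 1800 + 162 + 356 + 24 + 280 = 2622
P = 2725 / 2622 × 100 = 103.9283
Fisher = √(L × P) = √(103.2910 × 103.9283) = 103.6092

103.61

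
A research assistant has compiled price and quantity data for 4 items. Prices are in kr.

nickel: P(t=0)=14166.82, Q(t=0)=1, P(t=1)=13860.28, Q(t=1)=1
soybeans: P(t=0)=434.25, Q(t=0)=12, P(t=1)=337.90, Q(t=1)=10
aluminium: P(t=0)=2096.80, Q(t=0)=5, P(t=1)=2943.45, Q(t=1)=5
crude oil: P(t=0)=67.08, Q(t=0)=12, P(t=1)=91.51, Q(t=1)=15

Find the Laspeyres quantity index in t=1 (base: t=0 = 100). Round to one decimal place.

Laspeyres quantity index uses base-period prices as weights.
ΣP(t=0)·Q(t=1) = 14166.82×1 + 434.25×10 + 2096.80×5 + 67.08×15 = 14166.82 + 4342.5 + 10484 + 1006.2 = 29999.52
ΣP(t=0)·Q(t=0) = 14166.82×1 + 434.25×12 + 2096.80×5 + 67.08×12 = 14166.82 + 5211 + 10484 + 804.96 = 30666.78
Index = 29999.52 / 30666.78 × 100 = 97.8242

97.8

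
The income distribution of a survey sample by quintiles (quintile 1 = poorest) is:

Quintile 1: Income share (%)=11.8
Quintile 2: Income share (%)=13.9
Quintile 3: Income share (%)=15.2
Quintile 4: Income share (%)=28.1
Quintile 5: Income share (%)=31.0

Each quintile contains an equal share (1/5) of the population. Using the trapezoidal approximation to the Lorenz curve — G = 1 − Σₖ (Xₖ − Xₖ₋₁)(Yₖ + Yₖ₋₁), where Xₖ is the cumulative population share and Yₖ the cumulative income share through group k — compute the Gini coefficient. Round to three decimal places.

Cumulative income shares Yₖ: 0.1180, 0.2570, 0.4090, 0.6900, 1.0000
Σ (Xₖ−Xₖ₋₁)(Yₖ+Yₖ₋₁) = (1/5)(0.1180+0.0000) + (1/5)(0.2570+0.1180) + (1/5)(0.4090+0.2570) + (1/5)(0.6900+0.4090) + (1/5)(1.0000+0.6900)
  = 0.0236 + 0.0750 + 0.1332 + 0.2198 + 0.3380 = 0.7896
G = 1 − 0.7896 = 0.2104

0.210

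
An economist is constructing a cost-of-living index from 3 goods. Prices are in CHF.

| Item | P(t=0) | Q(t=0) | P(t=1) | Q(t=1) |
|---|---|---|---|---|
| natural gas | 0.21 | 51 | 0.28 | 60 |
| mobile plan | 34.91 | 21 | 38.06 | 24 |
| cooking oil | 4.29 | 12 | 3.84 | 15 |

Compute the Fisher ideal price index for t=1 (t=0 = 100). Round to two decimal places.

Laspeyres component (base-period weights):
ΣP(t=1)Q(t=0) = 0.28×51 + 38.06×21 + 3.84×12 = 14.28 + 799.26 + 46.08 = 859.62
ΣP(t=0)Q(t=0) = 0.21×51 + 34.91×21 + 4.29×12 = 10.71 + 733.11 + 51.48 = 795.3
L = 859.62 / 795.3 × 100 = 108.0875
Paasche component (current-period weights):
ΣP(t=1)Q(t=1) = 0.28×60 + 38.06×24 + 3.84×15 = 16.8 + 913.44 + 57.6 = 987.84
ΣP(t=0)Q(t=1) = 0.21×60 + 34.91×24 + 4.29×15 = 12.6 + 837.84 + 64.35 = 914.79
P = 987.84 / 914.79 × 100 = 107.9854
Fisher = √(L × P) = √(108.0875 × 107.9854) = 108.0365

108.04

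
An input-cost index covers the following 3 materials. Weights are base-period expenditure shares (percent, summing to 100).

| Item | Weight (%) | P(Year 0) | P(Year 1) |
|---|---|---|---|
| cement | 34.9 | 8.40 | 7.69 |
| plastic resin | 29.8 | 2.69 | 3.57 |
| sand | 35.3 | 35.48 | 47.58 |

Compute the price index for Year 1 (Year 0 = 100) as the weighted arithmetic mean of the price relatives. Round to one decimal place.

118.8

cement: 34.9 × (7.69/8.40) = 34.9 × 0.915476 = 31.9501
plastic resin: 29.8 × (3.57/2.69) = 29.8 × 1.327138 = 39.5487
sand: 35.3 × (47.58/35.48) = 35.3 × 1.341037 = 47.3386
Index = Σ wᵢ·(p₁ᵢ/p₀ᵢ) = 31.9501 + 39.5487 + 47.3386 = 118.8374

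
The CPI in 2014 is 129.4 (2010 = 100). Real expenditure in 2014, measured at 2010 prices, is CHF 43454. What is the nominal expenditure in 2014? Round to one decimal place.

Nominal = Real × (Index/100) = 43454 × (129.4/100)
        = 43454 × 1.294 = 56229.4760

56229.5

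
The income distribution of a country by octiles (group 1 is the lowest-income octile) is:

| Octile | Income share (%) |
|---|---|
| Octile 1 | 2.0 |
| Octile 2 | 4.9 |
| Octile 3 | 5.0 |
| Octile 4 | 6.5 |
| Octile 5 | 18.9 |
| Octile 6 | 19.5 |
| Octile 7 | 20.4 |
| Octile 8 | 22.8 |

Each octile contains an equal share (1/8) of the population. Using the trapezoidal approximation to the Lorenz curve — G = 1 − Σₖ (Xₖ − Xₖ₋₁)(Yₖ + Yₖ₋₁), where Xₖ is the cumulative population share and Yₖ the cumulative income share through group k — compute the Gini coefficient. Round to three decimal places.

0.349

Cumulative income shares Yₖ: 0.0200, 0.0690, 0.1190, 0.1840, 0.3730, 0.5680, 0.7720, 1.0000
Σ (Xₖ−Xₖ₋₁)(Yₖ+Yₖ₋₁) = (1/8)(0.0200+0.0000) + (1/8)(0.0690+0.0200) + (1/8)(0.1190+0.0690) + (1/8)(0.1840+0.1190) + (1/8)(0.3730+0.1840) + (1/8)(0.5680+0.3730) + (1/8)(0.7720+0.5680) + (1/8)(1.0000+0.7720)
  = 0.0025 + 0.0111 + 0.0235 + 0.0379 + 0.0696 + 0.1176 + 0.1675 + 0.2215 = 0.6512
G = 1 − 0.6512 = 0.3488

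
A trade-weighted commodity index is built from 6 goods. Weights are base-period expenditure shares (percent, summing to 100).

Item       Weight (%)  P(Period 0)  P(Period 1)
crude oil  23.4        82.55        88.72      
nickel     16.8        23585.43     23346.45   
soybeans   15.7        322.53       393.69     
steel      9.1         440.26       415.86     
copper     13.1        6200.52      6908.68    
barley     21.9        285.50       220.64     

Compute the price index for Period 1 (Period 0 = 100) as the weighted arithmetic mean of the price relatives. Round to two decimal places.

101.06

crude oil: 23.4 × (88.72/82.55) = 23.4 × 1.074743 = 25.1490
nickel: 16.8 × (23346.45/23585.43) = 16.8 × 0.989867 = 16.6298
soybeans: 15.7 × (393.69/322.53) = 15.7 × 1.220631 = 19.1639
steel: 9.1 × (415.86/440.26) = 9.1 × 0.944578 = 8.5957
copper: 13.1 × (6908.68/6200.52) = 13.1 × 1.114210 = 14.5961
barley: 21.9 × (220.64/285.50) = 21.9 × 0.772820 = 16.9247
Index = Σ wᵢ·(p₁ᵢ/p₀ᵢ) = 25.1490 + 16.6298 + 19.1639 + 8.5957 + 14.5961 + 16.9247 = 101.0592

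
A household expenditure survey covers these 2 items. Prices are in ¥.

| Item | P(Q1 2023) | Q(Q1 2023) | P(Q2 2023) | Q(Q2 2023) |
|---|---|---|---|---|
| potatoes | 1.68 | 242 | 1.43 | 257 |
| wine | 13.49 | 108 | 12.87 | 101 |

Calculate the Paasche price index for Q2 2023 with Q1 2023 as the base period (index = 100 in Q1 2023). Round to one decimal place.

Paasche price index uses current-period quantities as weights.
ΣP(Q2 2023)·Q(Q2 2023) = 1.43×257 + 12.87×101 = 367.51 + 1299.87 = 1667.38
ΣP(Q1 2023)·Q(Q2 2023) = 1.68×257 + 13.49×101 = 431.76 + 1362.49 = 1794.25
Index = 1667.38 / 1794.25 × 100 = 92.9291

92.9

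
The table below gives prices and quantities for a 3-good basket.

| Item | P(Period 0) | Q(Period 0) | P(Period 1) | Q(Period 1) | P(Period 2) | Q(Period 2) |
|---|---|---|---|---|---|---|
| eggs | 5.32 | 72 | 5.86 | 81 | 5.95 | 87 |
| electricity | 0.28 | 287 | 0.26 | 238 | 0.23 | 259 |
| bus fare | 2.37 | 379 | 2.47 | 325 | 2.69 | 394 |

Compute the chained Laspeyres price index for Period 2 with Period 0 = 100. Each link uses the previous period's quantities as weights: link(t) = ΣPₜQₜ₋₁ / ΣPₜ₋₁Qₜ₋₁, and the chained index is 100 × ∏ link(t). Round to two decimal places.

110.85

Link Period 0→Period 1:
ΣP(Period 1)Q(Period 0) = 5.86×72 + 0.26×287 + 2.47×379 = 421.92 + 74.62 + 936.13 = 1432.67
ΣP(Period 0)Q(Period 0) = 5.32×72 + 0.28×287 + 2.37×379 = 383.04 + 80.36 + 898.23 = 1361.63
link = 1432.67/1361.63 = 1.052173
Link Period 1→Period 2:
ΣP(Period 2)Q(Period 1) = 5.95×81 + 0.23×238 + 2.69×325 = 481.95 + 54.74 + 874.25 = 1410.94
ΣP(Period 1)Q(Period 1) = 5.86×81 + 0.26×238 + 2.47×325 = 474.66 + 61.88 + 802.75 = 1339.29
link = 1410.94/1339.29 = 1.053498
Chained index = 100 × 1.052173 × 1.053498 = 110.8462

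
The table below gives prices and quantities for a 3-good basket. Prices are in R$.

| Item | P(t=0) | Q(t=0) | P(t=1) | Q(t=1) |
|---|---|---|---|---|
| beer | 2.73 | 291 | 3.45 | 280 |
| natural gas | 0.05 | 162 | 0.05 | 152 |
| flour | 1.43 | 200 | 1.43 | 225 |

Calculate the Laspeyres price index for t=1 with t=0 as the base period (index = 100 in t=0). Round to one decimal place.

119.2

Laspeyres price index uses base-period quantities as weights.
ΣP(t=1)·Q(t=0) = 3.45×291 + 0.05×162 + 1.43×200 = 1003.95 + 8.1 + 286 = 1298.05
ΣP(t=0)·Q(t=0) = 2.73×291 + 0.05×162 + 1.43×200 = 794.43 + 8.1 + 286 = 1088.53
Index = 1298.05 / 1088.53 × 100 = 119.2480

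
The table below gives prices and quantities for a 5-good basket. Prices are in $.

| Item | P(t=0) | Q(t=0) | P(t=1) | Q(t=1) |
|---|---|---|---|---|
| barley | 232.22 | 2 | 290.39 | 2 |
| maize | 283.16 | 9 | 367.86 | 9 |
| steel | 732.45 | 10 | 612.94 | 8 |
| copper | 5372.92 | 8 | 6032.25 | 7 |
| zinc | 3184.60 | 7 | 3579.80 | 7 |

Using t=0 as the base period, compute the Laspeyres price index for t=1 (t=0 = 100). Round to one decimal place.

110.2

Laspeyres price index uses base-period quantities as weights.
ΣP(t=1)·Q(t=0) = 290.39×2 + 367.86×9 + 612.94×10 + 6032.25×8 + 3579.80×7 = 580.78 + 3310.74 + 6129.4 + 48258 + 25058.6 = 83337.52
ΣP(t=0)·Q(t=0) = 232.22×2 + 283.16×9 + 732.45×10 + 5372.92×8 + 3184.60×7 = 464.44 + 2548.44 + 7324.5 + 42983.36 + 22292.2 = 75612.94
Index = 83337.52 / 75612.94 × 100 = 110.2159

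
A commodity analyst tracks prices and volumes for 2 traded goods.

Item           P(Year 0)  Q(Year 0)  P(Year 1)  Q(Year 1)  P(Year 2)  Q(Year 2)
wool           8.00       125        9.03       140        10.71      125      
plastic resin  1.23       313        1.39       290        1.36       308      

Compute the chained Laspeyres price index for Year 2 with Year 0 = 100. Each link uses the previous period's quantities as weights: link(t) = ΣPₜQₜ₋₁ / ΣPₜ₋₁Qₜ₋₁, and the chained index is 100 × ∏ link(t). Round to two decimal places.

128.25

Link Year 0→Year 1:
ΣP(Year 1)Q(Year 0) = 9.03×125 + 1.39×313 = 1128.75 + 435.07 = 1563.82
ΣP(Year 0)Q(Year 0) = 8.00×125 + 1.23×313 = 1000 + 384.99 = 1384.99
link = 1563.82/1384.99 = 1.129120
Link Year 1→Year 2:
ΣP(Year 2)Q(Year 1) = 10.71×140 + 1.36×290 = 1499.4 + 394.4 = 1893.8
ΣP(Year 1)Q(Year 1) = 9.03×140 + 1.39×290 = 1264.2 + 403.1 = 1667.3
link = 1893.8/1667.3 = 1.135848
Chained index = 100 × 1.129120 × 1.135848 = 128.2509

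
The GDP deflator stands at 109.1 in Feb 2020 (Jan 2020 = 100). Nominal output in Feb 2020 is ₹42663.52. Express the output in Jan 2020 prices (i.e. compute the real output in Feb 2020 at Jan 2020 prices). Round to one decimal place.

39105.0

Real = Nominal ÷ (Index/100) = 42663.52 ÷ (109.1/100)
     = 42663.52 ÷ 1.091 = 39104.9679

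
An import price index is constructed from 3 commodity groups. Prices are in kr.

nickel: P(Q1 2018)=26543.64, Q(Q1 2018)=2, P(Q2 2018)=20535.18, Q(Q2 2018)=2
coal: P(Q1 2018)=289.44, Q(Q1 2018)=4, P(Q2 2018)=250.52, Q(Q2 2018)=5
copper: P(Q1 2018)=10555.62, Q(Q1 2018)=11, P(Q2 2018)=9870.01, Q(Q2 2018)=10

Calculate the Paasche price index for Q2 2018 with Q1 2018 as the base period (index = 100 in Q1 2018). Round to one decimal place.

Paasche price index uses current-period quantities as weights.
ΣP(Q2 2018)·Q(Q2 2018) = 20535.18×2 + 250.52×5 + 9870.01×10 = 41070.36 + 1252.6 + 98700.1 = 141023.06
ΣP(Q1 2018)·Q(Q2 2018) = 26543.64×2 + 289.44×5 + 10555.62×10 = 53087.28 + 1447.2 + 105556.2 = 160090.68
Index = 141023.06 / 160090.68 × 100 = 88.0895

88.1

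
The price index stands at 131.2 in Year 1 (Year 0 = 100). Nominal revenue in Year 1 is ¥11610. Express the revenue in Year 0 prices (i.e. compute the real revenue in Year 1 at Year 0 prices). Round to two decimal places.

8849.09

Real = Nominal ÷ (Index/100) = 11610 ÷ (131.2/100)
     = 11610 ÷ 1.312 = 8849.0854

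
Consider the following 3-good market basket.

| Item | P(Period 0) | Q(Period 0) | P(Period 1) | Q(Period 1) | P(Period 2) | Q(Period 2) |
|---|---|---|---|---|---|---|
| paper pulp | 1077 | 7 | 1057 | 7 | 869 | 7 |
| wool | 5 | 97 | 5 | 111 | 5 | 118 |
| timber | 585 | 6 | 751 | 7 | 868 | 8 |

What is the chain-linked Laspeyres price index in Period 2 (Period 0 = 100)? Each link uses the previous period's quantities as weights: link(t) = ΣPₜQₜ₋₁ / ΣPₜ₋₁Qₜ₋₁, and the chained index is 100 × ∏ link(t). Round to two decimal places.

103.38

Link Period 0→Period 1:
ΣP(Period 1)Q(Period 0) = 1057×7 + 5×97 + 751×6 = 7399 + 485 + 4506 = 12390
ΣP(Period 0)Q(Period 0) = 1077×7 + 5×97 + 585×6 = 7539 + 485 + 3510 = 11534
link = 12390/11534 = 1.074215
Link Period 1→Period 2:
ΣP(Period 2)Q(Period 1) = 869×7 + 5×111 + 868×7 = 6083 + 555 + 6076 = 12714
ΣP(Period 1)Q(Period 1) = 1057×7 + 5×111 + 751×7 = 7399 + 555 + 5257 = 13211
link = 12714/13211 = 0.962380
Chained index = 100 × 1.074215 × 0.962380 = 103.3803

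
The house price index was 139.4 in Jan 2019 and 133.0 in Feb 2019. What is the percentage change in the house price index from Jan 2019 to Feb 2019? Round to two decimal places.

-4.59%

Change = (133.0 − 139.4) / 139.4 × 100
       = -6.4 / 139.4 × 100 = -4.5911%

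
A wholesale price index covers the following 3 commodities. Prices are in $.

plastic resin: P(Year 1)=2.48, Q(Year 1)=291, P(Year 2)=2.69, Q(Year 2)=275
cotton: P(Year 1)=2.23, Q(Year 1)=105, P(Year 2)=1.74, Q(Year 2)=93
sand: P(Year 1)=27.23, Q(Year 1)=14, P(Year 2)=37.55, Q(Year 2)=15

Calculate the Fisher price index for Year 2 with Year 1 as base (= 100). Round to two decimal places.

112.20

Laspeyres component (base-period weights):
ΣP(Year 2)Q(Year 1) = 2.69×291 + 1.74×105 + 37.55×14 = 782.79 + 182.7 + 525.7 = 1491.19
ΣP(Year 1)Q(Year 1) = 2.48×291 + 2.23×105 + 27.23×14 = 721.68 + 234.15 + 381.22 = 1337.05
L = 1491.19 / 1337.05 × 100 = 111.5284
Paasche component (current-period weights):
ΣP(Year 2)Q(Year 2) = 2.69×275 + 1.74×93 + 37.55×15 = 739.75 + 161.82 + 563.25 = 1464.82
ΣP(Year 1)Q(Year 2) = 2.48×275 + 2.23×93 + 27.23×15 = 682 + 207.39 + 408.45 = 1297.84
P = 1464.82 / 1297.84 × 100 = 112.8660
Fisher = √(L × P) = √(111.5284 × 112.8660) = 112.1952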